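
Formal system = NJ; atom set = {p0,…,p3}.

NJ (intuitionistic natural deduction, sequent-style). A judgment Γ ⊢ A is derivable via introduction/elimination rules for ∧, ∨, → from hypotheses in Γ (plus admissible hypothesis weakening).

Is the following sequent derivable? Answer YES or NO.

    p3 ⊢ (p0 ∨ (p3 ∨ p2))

Derivation (root first):
[∨I₂] p3 ⊢ (p0 ∨ (p3 ∨ p2))
  [∨I₁] p3 ⊢ (p3 ∨ p2)
    [Ax] p3 ⊢ p3

Result: YES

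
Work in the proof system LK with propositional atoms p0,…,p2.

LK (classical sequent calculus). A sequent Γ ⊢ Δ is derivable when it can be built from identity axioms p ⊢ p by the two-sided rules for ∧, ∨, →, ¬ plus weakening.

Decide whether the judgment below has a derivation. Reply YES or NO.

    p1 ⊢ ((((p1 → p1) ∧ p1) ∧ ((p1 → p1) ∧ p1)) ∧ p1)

Derivation (root first):
[∧R] p1 ⊢ ((((p1 → p1) ∧ p1) ∧ ((p1 → p1) ∧ p1)) ∧ p1)
  [∧R] p1 ⊢ (((p1 → p1) ∧ p1) ∧ ((p1 → p1) ∧ p1))
    [∧R] p1 ⊢ ((p1 → p1) ∧ p1)
      [→R]  ⊢ (p1 → p1)
        [Ax] p1 ⊢ p1
      [Ax] p1 ⊢ p1
    [∧R] p1 ⊢ ((p1 → p1) ∧ p1)
      [→R]  ⊢ (p1 → p1)
        [Ax] p1 ⊢ p1
      [Ax] p1 ⊢ p1
  [Ax] p1 ⊢ p1

Result: YES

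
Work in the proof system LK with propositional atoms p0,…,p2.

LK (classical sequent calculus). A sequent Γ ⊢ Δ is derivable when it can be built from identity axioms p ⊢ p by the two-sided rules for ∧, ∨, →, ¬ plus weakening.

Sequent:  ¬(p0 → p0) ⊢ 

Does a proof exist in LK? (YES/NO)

Proof tree:
[¬L] ¬(p0 → p0) ⊢ 
  [→R]  ⊢ (p0 → p0)
    [Ax] p0 ⊢ p0

Result: YES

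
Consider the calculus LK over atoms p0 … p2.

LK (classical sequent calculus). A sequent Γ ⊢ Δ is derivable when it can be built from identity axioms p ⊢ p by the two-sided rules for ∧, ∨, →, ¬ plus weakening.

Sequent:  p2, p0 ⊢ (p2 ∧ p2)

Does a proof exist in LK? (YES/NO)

Proof tree:
[∧R] p2, p0 ⊢ (p2 ∧ p2)
  [WL] p2, p0 ⊢ p2
    [Ax] p2 ⊢ p2
  [Ax] p2 ⊢ p2

Result: YES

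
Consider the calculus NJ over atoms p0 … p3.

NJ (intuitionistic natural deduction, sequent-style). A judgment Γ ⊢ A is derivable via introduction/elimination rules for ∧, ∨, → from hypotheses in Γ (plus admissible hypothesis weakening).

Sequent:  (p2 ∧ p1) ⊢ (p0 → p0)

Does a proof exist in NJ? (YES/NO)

Proof tree:
[Wk] (p2 ∧ p1) ⊢ (p0 → p0)
  [→I]  ⊢ (p0 → p0)
    [Ax] p0 ⊢ p0

Result: YES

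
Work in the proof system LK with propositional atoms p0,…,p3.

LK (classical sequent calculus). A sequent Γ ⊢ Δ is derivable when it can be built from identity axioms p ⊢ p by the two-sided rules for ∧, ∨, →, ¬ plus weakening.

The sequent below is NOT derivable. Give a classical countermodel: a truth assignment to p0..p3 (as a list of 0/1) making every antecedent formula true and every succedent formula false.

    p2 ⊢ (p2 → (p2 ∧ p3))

Truth-table refutation:
  v=0000: Γ:[p2=F] Δ:[(p2 → (p2 ∧ p3))=T] refutes=False
  v=0001: Γ:[p2=F] Δ:[(p2 → (p2 ∧ p3))=T] refutes=False
  v=0010: Γ:[p2=T] Δ:[(p2 → (p2 ∧ p3))=F] refutes=True  ← countermodel

Result: [0, 0, 1, 0]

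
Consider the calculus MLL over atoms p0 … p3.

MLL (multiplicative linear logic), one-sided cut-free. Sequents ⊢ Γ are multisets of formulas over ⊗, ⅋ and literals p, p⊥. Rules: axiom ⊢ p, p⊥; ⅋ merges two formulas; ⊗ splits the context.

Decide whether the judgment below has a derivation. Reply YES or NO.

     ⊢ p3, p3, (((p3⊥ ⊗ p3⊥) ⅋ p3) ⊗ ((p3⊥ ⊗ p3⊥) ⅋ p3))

Proof tree:
[⊗]  ⊢ p3, p3, (((p3⊥ ⊗ p3⊥) ⅋ p3) ⊗ ((p3⊥ ⊗ p3⊥) ⅋ p3))
  [⅋]  ⊢ p3, ((p3⊥ ⊗ p3⊥) ⅋ p3)
    [⊗]  ⊢ p3, p3, (p3⊥ ⊗ p3⊥)
      [Ax]  ⊢ p3, p3⊥
      [Ax]  ⊢ p3, p3⊥
  [⅋]  ⊢ p3, ((p3⊥ ⊗ p3⊥) ⅋ p3)
    [⊗]  ⊢ p3, p3, (p3⊥ ⊗ p3⊥)
      [Ax]  ⊢ p3, p3⊥
      [Ax]  ⊢ p3, p3⊥

Result: YES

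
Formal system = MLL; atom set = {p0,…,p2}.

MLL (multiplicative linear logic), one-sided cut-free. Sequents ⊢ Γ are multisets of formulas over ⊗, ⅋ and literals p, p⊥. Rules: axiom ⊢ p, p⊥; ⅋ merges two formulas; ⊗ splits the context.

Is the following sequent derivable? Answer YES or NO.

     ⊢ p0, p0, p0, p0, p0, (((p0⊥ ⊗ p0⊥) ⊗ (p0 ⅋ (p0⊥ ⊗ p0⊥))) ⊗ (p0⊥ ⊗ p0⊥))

Derivation trace:
[⊗]  ⊢ p0, p0, p0, p0, p0, (((p0⊥ ⊗ p0⊥) ⊗ (p0 ⅋ (p0⊥ ⊗ p0⊥))) ⊗ (p0⊥ ⊗ p0⊥))
  [⊗]  ⊢ p0, p0, p0, ((p0⊥ ⊗ p0⊥) ⊗ (p0 ⅋ (p0⊥ ⊗ p0⊥)))
    [⊗]  ⊢ p0, p0, (p0⊥ ⊗ p0⊥)
      [Ax]  ⊢ p0, p0⊥
      [Ax]  ⊢ p0, p0⊥
    [⅋]  ⊢ p0, (p0 ⅋ (p0⊥ ⊗ p0⊥))
      [⊗]  ⊢ p0, p0, (p0⊥ ⊗ p0⊥)
        [Ax]  ⊢ p0, p0⊥
        [Ax]  ⊢ p0, p0⊥
  [⊗]  ⊢ p0, p0, (p0⊥ ⊗ p0⊥)
    [Ax]  ⊢ p0, p0⊥
    [Ax]  ⊢ p0, p0⊥

Result: YES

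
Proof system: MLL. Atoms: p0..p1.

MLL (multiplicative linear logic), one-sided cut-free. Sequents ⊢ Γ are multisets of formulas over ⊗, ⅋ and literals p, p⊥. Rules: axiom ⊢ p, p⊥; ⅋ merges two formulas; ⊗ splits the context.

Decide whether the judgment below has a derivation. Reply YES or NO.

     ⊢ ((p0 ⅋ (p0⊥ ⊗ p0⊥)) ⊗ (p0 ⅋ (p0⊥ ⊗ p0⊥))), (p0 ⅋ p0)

Proof tree:
[⅋]  ⊢ ((p0 ⅋ (p0⊥ ⊗ p0⊥)) ⊗ (p0 ⅋ (p0⊥ ⊗ p0⊥))), (p0 ⅋ p0)
  [⊗]  ⊢ p0, p0, ((p0 ⅋ (p0⊥ ⊗ p0⊥)) ⊗ (p0 ⅋ (p0⊥ ⊗ p0⊥)))
    [⅋]  ⊢ p0, (p0 ⅋ (p0⊥ ⊗ p0⊥))
      [⊗]  ⊢ p0, p0, (p0⊥ ⊗ p0⊥)
        [Ax]  ⊢ p0, p0⊥
        [Ax]  ⊢ p0, p0⊥
    [⅋]  ⊢ p0, (p0 ⅋ (p0⊥ ⊗ p0⊥))
      [⊗]  ⊢ p0, p0, (p0⊥ ⊗ p0⊥)
        [Ax]  ⊢ p0, p0⊥
        [Ax]  ⊢ p0, p0⊥

Result: YES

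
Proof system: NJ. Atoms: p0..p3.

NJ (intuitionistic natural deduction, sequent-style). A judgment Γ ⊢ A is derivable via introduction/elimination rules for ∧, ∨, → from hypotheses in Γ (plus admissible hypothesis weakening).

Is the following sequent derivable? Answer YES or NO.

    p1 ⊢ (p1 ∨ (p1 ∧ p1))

Proof tree:
[∨I₂] p1 ⊢ (p1 ∨ (p1 ∧ p1))
  [∧I] p1 ⊢ (p1 ∧ p1)
    [Ax] p1 ⊢ p1
    [Ax] p1 ⊢ p1

Result: YES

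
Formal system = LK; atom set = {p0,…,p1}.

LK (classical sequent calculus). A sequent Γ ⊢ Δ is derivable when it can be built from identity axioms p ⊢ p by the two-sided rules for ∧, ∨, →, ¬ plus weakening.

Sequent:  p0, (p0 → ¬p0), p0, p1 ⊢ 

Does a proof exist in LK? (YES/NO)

Derivation (root first):
[WL] p0, (p0 → ¬p0), p0, p1 ⊢ 
  [WL] p0, (p0 → ¬p0), p0 ⊢ 
    [→L] p0, (p0 → ¬p0) ⊢ 
      [Ax] p0 ⊢ p0
      [¬L] p0, ¬p0 ⊢ 
        [Ax] p0 ⊢ p0

Result: YES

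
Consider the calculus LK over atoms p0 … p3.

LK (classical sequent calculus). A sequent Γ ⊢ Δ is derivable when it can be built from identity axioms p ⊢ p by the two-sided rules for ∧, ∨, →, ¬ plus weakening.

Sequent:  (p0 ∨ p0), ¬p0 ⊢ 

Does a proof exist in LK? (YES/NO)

Proof tree:
[¬L] (p0 ∨ p0), ¬p0 ⊢ 
  [∨L] (p0 ∨ p0) ⊢ p0
    [Ax] p0 ⊢ p0
    [Ax] p0 ⊢ p0

Result: YES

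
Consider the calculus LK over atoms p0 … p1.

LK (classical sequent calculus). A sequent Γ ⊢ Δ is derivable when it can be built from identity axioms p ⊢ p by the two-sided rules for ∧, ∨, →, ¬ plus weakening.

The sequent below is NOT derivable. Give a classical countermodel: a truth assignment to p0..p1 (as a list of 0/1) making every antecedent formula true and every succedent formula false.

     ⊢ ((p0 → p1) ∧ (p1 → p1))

Enumerate valuations to refute Γ ⊢ Δ:
  v=00: Γ:[] Δ:[((p0 → p1) ∧ (p1 → p1))=T] refutes=False
  v=01: Γ:[] Δ:[((p0 → p1) ∧ (p1 → p1))=T] refutes=False
  v=10: Γ:[] Δ:[((p0 → p1) ∧ (p1 → p1))=F] refutes=True  ← countermodel

Result: [1, 0]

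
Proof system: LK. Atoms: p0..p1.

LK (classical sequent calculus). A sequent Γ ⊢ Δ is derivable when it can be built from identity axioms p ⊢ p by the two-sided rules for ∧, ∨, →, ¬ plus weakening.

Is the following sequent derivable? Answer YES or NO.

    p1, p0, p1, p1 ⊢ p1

Derivation trace:
[WL] p1, p0, p1, p1 ⊢ p1
  [WL] p1, p0, p1 ⊢ p1
    [WL] p1, p0 ⊢ p1
      [Ax] p1 ⊢ p1

Result: YES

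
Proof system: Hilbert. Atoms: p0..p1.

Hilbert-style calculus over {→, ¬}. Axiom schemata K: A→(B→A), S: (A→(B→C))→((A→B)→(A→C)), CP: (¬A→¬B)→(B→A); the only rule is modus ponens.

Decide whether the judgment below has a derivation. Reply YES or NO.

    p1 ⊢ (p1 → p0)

Enumerate valuations to refute Γ ⊢ Δ:
  v=00: Γ:[p1=F] Δ:[(p1 → p0)=T] refutes=False
  v=01: Γ:[p1=T] Δ:[(p1 → p0)=F] refutes=True  ← countermodel

Result: NO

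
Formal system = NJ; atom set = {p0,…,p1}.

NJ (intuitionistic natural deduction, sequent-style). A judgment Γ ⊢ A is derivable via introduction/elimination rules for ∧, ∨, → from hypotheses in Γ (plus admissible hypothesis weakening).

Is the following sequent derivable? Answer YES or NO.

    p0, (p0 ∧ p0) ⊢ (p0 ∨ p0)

Proof tree:
[Wk] p0, (p0 ∧ p0) ⊢ (p0 ∨ p0)
  [∨I₁] p0 ⊢ (p0 ∨ p0)
    [Ax] p0 ⊢ p0

Result: YES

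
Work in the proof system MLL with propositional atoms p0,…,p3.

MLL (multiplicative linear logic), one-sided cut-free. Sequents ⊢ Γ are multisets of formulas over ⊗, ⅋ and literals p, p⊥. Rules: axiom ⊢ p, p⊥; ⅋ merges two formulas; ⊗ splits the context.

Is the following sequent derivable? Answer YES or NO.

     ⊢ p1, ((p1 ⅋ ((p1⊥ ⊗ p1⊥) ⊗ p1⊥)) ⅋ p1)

Proof tree:
[⅋]  ⊢ p1, ((p1 ⅋ ((p1⊥ ⊗ p1⊥) ⊗ p1⊥)) ⅋ p1)
  [⅋]  ⊢ p1, p1, (p1 ⅋ ((p1⊥ ⊗ p1⊥) ⊗ p1⊥))
    [⊗]  ⊢ p1, p1, p1, ((p1⊥ ⊗ p1⊥) ⊗ p1⊥)
      [⊗]  ⊢ p1, p1, (p1⊥ ⊗ p1⊥)
        [Ax]  ⊢ p1, p1⊥
        [Ax]  ⊢ p1, p1⊥
      [Ax]  ⊢ p1, p1⊥

Result: YES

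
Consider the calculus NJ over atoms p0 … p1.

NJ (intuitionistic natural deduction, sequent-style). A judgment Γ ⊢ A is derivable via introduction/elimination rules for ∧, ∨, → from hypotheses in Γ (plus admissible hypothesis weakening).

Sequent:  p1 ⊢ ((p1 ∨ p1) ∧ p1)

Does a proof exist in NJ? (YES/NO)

Derivation (root first):
[∧I] p1 ⊢ ((p1 ∨ p1) ∧ p1)
  [∨I₂] p1 ⊢ (p1 ∨ p1)
    [Ax] p1 ⊢ p1
  [Ax] p1 ⊢ p1

Result: YES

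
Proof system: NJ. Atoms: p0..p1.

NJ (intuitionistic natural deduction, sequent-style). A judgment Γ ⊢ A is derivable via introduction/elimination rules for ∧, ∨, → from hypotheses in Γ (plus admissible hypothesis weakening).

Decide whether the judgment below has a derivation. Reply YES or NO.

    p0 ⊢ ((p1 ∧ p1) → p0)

Derivation (root first):
[→I] p0 ⊢ ((p1 ∧ p1) → p0)
  [Wk] p0, (p1 ∧ p1) ⊢ p0
    [Ax] p0 ⊢ p0

Result: YES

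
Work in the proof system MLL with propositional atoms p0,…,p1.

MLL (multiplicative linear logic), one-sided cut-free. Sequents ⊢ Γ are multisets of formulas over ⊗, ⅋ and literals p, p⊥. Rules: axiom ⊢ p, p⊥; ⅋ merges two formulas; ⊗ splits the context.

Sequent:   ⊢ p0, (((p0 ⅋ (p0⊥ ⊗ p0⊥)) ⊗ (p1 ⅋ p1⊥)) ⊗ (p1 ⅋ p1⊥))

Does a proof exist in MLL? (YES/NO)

Proof tree:
[⊗]  ⊢ p0, (((p0 ⅋ (p0⊥ ⊗ p0⊥)) ⊗ (p1 ⅋ p1⊥)) ⊗ (p1 ⅋ p1⊥))
  [⊗]  ⊢ p0, ((p0 ⅋ (p0⊥ ⊗ p0⊥)) ⊗ (p1 ⅋ p1⊥))
    [⅋]  ⊢ p0, (p0 ⅋ (p0⊥ ⊗ p0⊥))
      [⊗]  ⊢ p0, p0, (p0⊥ ⊗ p0⊥)
        [Ax]  ⊢ p0, p0⊥
        [Ax]  ⊢ p0, p0⊥
    [⅋]  ⊢ (p1 ⅋ p1⊥)
      [Ax]  ⊢ p1, p1⊥
  [⅋]  ⊢ (p1 ⅋ p1⊥)
    [Ax]  ⊢ p1, p1⊥

Result: YES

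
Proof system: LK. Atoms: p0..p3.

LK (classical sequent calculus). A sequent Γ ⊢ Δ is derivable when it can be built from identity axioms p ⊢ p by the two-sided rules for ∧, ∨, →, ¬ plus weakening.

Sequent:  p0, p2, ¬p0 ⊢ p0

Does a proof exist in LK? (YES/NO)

Derivation (root first):
[WR] p0, p2, ¬p0 ⊢ p0
  [¬L] p0, p2, ¬p0 ⊢ 
    [WL] p0, p2 ⊢ p0
      [Ax] p0 ⊢ p0

Result: YES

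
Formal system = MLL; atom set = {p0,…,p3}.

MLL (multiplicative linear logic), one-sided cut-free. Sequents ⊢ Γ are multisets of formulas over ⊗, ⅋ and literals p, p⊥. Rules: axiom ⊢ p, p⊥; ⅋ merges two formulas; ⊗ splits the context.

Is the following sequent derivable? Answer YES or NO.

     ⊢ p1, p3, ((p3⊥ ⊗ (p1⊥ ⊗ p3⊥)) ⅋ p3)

Derivation trace:
[⅋]  ⊢ p1, p3, ((p3⊥ ⊗ (p1⊥ ⊗ p3⊥)) ⅋ p3)
  [⊗]  ⊢ p3, p1, p3, (p3⊥ ⊗ (p1⊥ ⊗ p3⊥))
    [Ax]  ⊢ p3, p3⊥
    [⊗]  ⊢ p1, p3, (p1⊥ ⊗ p3⊥)
      [Ax]  ⊢ p1, p1⊥
      [Ax]  ⊢ p3, p3⊥

Result: YES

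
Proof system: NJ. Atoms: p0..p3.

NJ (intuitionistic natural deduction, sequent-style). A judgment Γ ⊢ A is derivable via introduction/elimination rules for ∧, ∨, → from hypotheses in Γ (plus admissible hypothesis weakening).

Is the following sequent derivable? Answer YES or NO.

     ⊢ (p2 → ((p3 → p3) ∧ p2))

Proof tree:
[→I]  ⊢ (p2 → ((p3 → p3) ∧ p2))
  [∧I] p2 ⊢ ((p3 → p3) ∧ p2)
    [→I]  ⊢ (p3 → p3)
      [Ax] p3 ⊢ p3
    [Ax] p2 ⊢ p2

Result: YES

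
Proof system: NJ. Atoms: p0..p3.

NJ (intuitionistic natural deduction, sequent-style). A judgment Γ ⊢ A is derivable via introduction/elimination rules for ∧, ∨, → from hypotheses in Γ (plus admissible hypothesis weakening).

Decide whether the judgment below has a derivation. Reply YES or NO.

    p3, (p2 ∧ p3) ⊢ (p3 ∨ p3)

Derivation trace:
[∨I₂] p3, (p2 ∧ p3) ⊢ (p3 ∨ p3)
  [Wk] p3, (p2 ∧ p3) ⊢ p3
    [Ax] p3 ⊢ p3

Result: YES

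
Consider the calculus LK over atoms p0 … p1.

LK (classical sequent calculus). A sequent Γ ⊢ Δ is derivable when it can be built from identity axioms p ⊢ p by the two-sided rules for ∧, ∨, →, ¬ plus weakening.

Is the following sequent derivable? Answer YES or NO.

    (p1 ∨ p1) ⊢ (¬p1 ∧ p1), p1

Derivation (root first):
[∨L] (p1 ∨ p1) ⊢ (¬p1 ∧ p1), p1
  [∧R] p1 ⊢ p1, (¬p1 ∧ p1)
    [¬R]  ⊢ p1, ¬p1
      [Ax] p1 ⊢ p1
    [Ax] p1 ⊢ p1
  [∧R] p1 ⊢ p1, (¬p1 ∧ p1)
    [¬R]  ⊢ p1, ¬p1
      [Ax] p1 ⊢ p1
    [Ax] p1 ⊢ p1

Result: YES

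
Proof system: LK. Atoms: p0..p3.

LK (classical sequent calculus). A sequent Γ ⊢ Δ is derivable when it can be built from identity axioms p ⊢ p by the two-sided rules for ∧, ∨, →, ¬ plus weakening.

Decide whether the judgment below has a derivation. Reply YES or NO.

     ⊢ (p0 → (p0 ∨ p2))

Derivation (root first):
[→R]  ⊢ (p0 → (p0 ∨ p2))
  [∨R] p0 ⊢ (p0 ∨ p2)
    [WR] p0 ⊢ p0, p2
      [Ax] p0 ⊢ p0

Result: YES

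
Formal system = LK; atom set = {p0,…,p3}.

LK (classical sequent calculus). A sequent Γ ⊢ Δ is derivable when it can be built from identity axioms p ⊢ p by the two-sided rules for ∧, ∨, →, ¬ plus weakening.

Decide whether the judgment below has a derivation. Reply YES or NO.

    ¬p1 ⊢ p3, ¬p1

Derivation (root first):
[¬R] ¬p1 ⊢ p3, ¬p1
  [WR] p1, ¬p1 ⊢ p3
    [¬L] p1, ¬p1 ⊢ 
      [Ax] p1 ⊢ p1

Result: YES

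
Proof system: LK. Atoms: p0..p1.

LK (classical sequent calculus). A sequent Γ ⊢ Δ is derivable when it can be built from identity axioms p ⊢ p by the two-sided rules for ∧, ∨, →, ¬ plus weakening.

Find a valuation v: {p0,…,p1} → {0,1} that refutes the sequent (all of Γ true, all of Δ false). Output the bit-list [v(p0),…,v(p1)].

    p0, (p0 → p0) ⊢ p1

Truth-table refutation:
  v=00: Γ:[p0=F, (p0 → p0)=T] Δ:[p1=F] refutes=False
  v=01: Γ:[p0=F, (p0 → p0)=T] Δ:[p1=T] refutes=False
  v=10: Γ:[p0=T, (p0 → p0)=T] Δ:[p1=F] refutes=True  ← countermodel

Result: [1, 0]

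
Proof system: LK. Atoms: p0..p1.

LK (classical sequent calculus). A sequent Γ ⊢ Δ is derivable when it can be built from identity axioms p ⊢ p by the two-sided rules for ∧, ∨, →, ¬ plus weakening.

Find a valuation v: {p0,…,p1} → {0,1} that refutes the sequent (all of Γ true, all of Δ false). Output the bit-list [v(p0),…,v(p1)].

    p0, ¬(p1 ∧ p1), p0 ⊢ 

Search for a countermodel by truth-table:
  v=00: Γ:[p0=F, ¬(p1 ∧ p1)=T, p0=F] Δ:[] refutes=False
  v=01: Γ:[p0=F, ¬(p1 ∧ p1)=F, p0=F] Δ:[] refutes=False
  v=10: Γ:[p0=T, ¬(p1 ∧ p1)=T, p0=T] Δ:[] refutes=True  ← countermodel

Result: [1, 0]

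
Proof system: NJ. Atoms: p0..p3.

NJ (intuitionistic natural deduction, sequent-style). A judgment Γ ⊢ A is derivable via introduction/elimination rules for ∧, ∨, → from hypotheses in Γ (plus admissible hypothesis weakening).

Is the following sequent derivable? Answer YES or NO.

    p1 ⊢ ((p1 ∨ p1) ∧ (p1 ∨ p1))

Proof tree:
[∧I] p1 ⊢ ((p1 ∨ p1) ∧ (p1 ∨ p1))
  [∨I₁] p1 ⊢ (p1 ∨ p1)
    [Ax] p1 ⊢ p1
  [∨I₁] p1 ⊢ (p1 ∨ p1)
    [Ax] p1 ⊢ p1

Result: YES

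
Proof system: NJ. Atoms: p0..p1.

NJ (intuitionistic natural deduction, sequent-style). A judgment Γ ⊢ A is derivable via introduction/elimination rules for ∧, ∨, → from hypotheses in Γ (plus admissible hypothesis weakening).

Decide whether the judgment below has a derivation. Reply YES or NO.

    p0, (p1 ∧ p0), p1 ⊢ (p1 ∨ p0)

Derivation (root first):
[Wk] p0, (p1 ∧ p0), p1 ⊢ (p1 ∨ p0)
  [∨I₂] p0, (p1 ∧ p0) ⊢ (p1 ∨ p0)
    [Wk] p0, (p1 ∧ p0) ⊢ p0
      [Ax] p0 ⊢ p0

Result: YES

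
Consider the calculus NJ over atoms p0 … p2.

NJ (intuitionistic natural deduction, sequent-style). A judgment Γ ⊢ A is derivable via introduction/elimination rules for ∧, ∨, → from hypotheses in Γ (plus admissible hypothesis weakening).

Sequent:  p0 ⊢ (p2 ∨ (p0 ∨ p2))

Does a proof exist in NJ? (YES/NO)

Derivation trace:
[∨I₂] p0 ⊢ (p2 ∨ (p0 ∨ p2))
  [∨I₁] p0 ⊢ (p0 ∨ p2)
    [→E] p0 ⊢ p0
      [→I]  ⊢ (p0 → p0)
        [Ax] p0 ⊢ p0
      [Ax] p0 ⊢ p0

Result: YES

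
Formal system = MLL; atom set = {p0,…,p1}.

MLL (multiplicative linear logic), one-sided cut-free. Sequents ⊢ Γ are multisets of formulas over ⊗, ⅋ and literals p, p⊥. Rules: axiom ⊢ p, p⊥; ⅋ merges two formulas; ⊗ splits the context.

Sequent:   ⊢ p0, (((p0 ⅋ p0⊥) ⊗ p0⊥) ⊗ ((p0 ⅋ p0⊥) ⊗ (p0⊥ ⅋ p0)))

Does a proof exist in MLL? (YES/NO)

Derivation (root first):
[⊗]  ⊢ p0, (((p0 ⅋ p0⊥) ⊗ p0⊥) ⊗ ((p0 ⅋ p0⊥) ⊗ (p0⊥ ⅋ p0)))
  [⊗]  ⊢ p0, ((p0 ⅋ p0⊥) ⊗ p0⊥)
    [⅋]  ⊢ (p0 ⅋ p0⊥)
      [Ax]  ⊢ p0, p0⊥
    [Ax]  ⊢ p0, p0⊥
  [⊗]  ⊢ ((p0 ⅋ p0⊥) ⊗ (p0⊥ ⅋ p0))
    [⅋]  ⊢ (p0 ⅋ p0⊥)
      [Ax]  ⊢ p0, p0⊥
    [⅋]  ⊢ (p0⊥ ⅋ p0)
      [Ax]  ⊢ p0, p0⊥

Result: YES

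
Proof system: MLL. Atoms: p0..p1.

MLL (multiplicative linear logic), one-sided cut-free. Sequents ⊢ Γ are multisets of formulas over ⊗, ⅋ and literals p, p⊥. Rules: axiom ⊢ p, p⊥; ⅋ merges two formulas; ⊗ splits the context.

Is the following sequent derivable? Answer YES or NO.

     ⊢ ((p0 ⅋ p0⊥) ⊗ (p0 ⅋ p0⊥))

Proof tree:
[⊗]  ⊢ ((p0 ⅋ p0⊥) ⊗ (p0 ⅋ p0⊥))
  [⅋]  ⊢ (p0 ⅋ p0⊥)
    [Ax]  ⊢ p0, p0⊥
  [⅋]  ⊢ (p0 ⅋ p0⊥)
    [Ax]  ⊢ p0, p0⊥

Result: YES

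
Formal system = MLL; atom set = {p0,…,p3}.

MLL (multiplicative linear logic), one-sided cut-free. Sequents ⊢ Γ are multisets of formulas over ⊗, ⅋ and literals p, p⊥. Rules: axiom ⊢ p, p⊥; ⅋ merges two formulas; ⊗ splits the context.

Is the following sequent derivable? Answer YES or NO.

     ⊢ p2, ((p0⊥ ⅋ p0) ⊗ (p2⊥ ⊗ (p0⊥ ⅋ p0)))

Proof tree:
[⊗]  ⊢ p2, ((p0⊥ ⅋ p0) ⊗ (p2⊥ ⊗ (p0⊥ ⅋ p0)))
  [⅋]  ⊢ (p0⊥ ⅋ p0)
    [Ax]  ⊢ p0, p0⊥
  [⊗]  ⊢ p2, (p2⊥ ⊗ (p0⊥ ⅋ p0))
    [Ax]  ⊢ p2, p2⊥
    [⅋]  ⊢ (p0⊥ ⅋ p0)
      [Ax]  ⊢ p0, p0⊥

Result: YES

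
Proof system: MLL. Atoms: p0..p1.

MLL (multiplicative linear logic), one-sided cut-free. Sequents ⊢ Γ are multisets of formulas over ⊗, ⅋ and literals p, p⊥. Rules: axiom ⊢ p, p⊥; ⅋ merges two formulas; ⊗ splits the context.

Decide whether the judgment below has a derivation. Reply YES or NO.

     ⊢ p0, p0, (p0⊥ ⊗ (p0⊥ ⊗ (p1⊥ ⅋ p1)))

Proof tree:
[⊗]  ⊢ p0, p0, (p0⊥ ⊗ (p0⊥ ⊗ (p1⊥ ⅋ p1)))
  [Ax]  ⊢ p0, p0⊥
  [⊗]  ⊢ p0, (p0⊥ ⊗ (p1⊥ ⅋ p1))
    [Ax]  ⊢ p0, p0⊥
    [⅋]  ⊢ (p1⊥ ⅋ p1)
      [Ax]  ⊢ p1, p1⊥

Result: YES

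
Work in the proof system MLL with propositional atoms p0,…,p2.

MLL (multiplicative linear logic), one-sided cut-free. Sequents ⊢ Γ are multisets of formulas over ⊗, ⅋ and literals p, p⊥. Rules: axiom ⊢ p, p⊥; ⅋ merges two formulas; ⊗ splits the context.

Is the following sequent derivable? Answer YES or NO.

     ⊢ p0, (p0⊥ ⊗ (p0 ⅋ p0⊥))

Derivation trace:
[⊗]  ⊢ p0, (p0⊥ ⊗ (p0 ⅋ p0⊥))
  [Ax]  ⊢ p0, p0⊥
  [⅋]  ⊢ (p0 ⅋ p0⊥)
    [Ax]  ⊢ p0, p0⊥

Result: YES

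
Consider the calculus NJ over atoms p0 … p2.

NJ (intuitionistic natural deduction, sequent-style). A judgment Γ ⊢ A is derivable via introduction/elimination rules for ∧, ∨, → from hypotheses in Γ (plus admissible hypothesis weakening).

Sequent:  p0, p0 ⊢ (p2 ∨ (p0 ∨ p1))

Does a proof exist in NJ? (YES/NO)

Derivation (root first):
[Wk] p0, p0 ⊢ (p2 ∨ (p0 ∨ p1))
  [∨I₂] p0 ⊢ (p2 ∨ (p0 ∨ p1))
    [∨I₁] p0 ⊢ (p0 ∨ p1)
      [Ax] p0 ⊢ p0

Result: YES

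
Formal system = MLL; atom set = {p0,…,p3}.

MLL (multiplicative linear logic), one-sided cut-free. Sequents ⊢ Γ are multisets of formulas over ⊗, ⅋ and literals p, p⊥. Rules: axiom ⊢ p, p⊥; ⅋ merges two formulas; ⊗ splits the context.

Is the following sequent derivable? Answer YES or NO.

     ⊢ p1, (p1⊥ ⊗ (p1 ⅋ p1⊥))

Derivation (root first):
[⊗]  ⊢ p1, (p1⊥ ⊗ (p1 ⅋ p1⊥))
  [Ax]  ⊢ p1, p1⊥
  [⅋]  ⊢ (p1 ⅋ p1⊥)
    [Ax]  ⊢ p1, p1⊥

Result: YES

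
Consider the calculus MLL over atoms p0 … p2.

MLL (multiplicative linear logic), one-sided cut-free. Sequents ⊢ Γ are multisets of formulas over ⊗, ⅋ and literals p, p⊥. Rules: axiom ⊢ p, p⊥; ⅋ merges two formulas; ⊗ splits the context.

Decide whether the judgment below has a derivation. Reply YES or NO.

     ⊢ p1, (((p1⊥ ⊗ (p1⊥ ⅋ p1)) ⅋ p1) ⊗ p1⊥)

Derivation (root first):
[⊗]  ⊢ p1, (((p1⊥ ⊗ (p1⊥ ⅋ p1)) ⅋ p1) ⊗ p1⊥)
  [⅋]  ⊢ ((p1⊥ ⊗ (p1⊥ ⅋ p1)) ⅋ p1)
    [⊗]  ⊢ p1, (p1⊥ ⊗ (p1⊥ ⅋ p1))
      [Ax]  ⊢ p1, p1⊥
      [⅋]  ⊢ (p1⊥ ⅋ p1)
        [Ax]  ⊢ p1, p1⊥
  [Ax]  ⊢ p1, p1⊥

Result: YES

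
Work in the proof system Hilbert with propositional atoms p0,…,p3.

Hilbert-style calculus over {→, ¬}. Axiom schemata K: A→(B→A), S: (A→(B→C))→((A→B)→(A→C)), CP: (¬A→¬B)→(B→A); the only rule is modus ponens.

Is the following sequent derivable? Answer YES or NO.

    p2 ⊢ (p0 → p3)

Search for a countermodel by truth-table:
  v=0000: Γ:[p2=F] Δ:[(p0 → p3)=T] refutes=False
  v=0001: Γ:[p2=F] Δ:[(p0 → p3)=T] refutes=False
  v=0010: Γ:[p2=T] Δ:[(p0 → p3)=T] refutes=False
  v=0011: Γ:[p2=T] Δ:[(p0 → p3)=T] refutes=False
  v=0100: Γ:[p2=F] Δ:[(p0 → p3)=T] refutes=False
  v=0101: Γ:[p2=F] Δ:[(p0 → p3)=T] refutes=False
  v=0110: Γ:[p2=T] Δ:[(p0 → p3)=T] refutes=False
  v=0111: Γ:[p2=T] Δ:[(p0 → p3)=T] refutes=False
  v=1000: Γ:[p2=F] Δ:[(p0 → p3)=F] refutes=False
  v=1001: Γ:[p2=F] Δ:[(p0 → p3)=T] refutes=False
  v=1010: Γ:[p2=T] Δ:[(p0 → p3)=F] refutes=True  ← countermodel

Result: NO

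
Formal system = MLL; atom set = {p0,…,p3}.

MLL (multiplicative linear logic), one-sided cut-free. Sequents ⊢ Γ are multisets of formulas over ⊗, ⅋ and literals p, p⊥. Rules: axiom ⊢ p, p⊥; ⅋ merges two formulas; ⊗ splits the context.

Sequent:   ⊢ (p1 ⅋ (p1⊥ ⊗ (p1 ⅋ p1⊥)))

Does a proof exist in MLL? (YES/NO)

Proof tree:
[⅋]  ⊢ (p1 ⅋ (p1⊥ ⊗ (p1 ⅋ p1⊥)))
  [⊗]  ⊢ p1, (p1⊥ ⊗ (p1 ⅋ p1⊥))
    [Ax]  ⊢ p1, p1⊥
    [⅋]  ⊢ (p1 ⅋ p1⊥)
      [Ax]  ⊢ p1, p1⊥

Result: YES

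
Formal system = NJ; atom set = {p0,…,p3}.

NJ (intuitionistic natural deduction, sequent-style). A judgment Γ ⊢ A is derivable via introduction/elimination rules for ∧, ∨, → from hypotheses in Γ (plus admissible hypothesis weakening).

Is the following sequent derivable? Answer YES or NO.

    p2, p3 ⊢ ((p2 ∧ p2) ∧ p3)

Derivation trace:
[∧I] p2, p3 ⊢ ((p2 ∧ p2) ∧ p3)
  [∧I] p2 ⊢ (p2 ∧ p2)
    [Ax] p2 ⊢ p2
    [Ax] p2 ⊢ p2
  [Ax] p3 ⊢ p3

Result: YES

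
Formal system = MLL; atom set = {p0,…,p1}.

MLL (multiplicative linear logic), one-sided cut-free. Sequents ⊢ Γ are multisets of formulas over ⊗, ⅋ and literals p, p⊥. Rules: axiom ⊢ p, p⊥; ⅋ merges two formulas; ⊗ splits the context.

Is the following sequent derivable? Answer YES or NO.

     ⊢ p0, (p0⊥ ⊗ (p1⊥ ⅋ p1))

Proof tree:
[⊗]  ⊢ p0, (p0⊥ ⊗ (p1⊥ ⅋ p1))
  [Ax]  ⊢ p0, p0⊥
  [⅋]  ⊢ (p1⊥ ⅋ p1)
    [Ax]  ⊢ p1, p1⊥

Result: YES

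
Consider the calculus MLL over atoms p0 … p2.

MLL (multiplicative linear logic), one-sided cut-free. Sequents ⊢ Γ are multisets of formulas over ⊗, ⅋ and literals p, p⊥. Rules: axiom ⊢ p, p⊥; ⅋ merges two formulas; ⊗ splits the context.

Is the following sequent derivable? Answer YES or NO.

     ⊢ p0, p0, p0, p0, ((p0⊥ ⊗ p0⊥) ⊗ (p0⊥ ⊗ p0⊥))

Derivation trace:
[⊗]  ⊢ p0, p0, p0, p0, ((p0⊥ ⊗ p0⊥) ⊗ (p0⊥ ⊗ p0⊥))
  [⊗]  ⊢ p0, p0, (p0⊥ ⊗ p0⊥)
    [Ax]  ⊢ p0, p0⊥
    [Ax]  ⊢ p0, p0⊥
  [⊗]  ⊢ p0, p0, (p0⊥ ⊗ p0⊥)
    [Ax]  ⊢ p0, p0⊥
    [Ax]  ⊢ p0, p0⊥

Result: YES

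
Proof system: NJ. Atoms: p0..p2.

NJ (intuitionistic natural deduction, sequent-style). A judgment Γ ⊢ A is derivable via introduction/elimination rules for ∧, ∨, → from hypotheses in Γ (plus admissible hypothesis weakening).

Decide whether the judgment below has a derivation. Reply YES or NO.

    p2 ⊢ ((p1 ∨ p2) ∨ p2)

Derivation (root first):
[∨I₁] p2 ⊢ ((p1 ∨ p2) ∨ p2)
  [∨I₂] p2 ⊢ (p1 ∨ p2)
    [Ax] p2 ⊢ p2

Result: YES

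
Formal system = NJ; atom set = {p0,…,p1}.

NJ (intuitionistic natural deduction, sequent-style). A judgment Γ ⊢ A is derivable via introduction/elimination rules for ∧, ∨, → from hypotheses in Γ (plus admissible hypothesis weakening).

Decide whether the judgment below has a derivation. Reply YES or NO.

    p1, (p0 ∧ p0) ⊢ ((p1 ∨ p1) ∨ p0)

Proof tree:
[Wk] p1, (p0 ∧ p0) ⊢ ((p1 ∨ p1) ∨ p0)
  [∨I₁] p1 ⊢ ((p1 ∨ p1) ∨ p0)
    [∨I₁] p1 ⊢ (p1 ∨ p1)
      [Ax] p1 ⊢ p1

Result: YES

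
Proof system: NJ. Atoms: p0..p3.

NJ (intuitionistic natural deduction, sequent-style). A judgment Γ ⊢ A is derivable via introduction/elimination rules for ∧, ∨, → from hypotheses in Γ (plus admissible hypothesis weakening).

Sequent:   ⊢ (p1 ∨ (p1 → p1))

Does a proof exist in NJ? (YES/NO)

Derivation (root first):
[∨I₂]  ⊢ (p1 ∨ (p1 → p1))
  [→I]  ⊢ (p1 → p1)
    [Ax] p1 ⊢ p1

Result: YES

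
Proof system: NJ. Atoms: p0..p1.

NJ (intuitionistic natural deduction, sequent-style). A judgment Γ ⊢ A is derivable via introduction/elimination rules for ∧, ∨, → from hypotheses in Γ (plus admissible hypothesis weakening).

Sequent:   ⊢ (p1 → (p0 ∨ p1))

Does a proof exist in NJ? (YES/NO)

Proof tree:
[→I]  ⊢ (p1 → (p0 ∨ p1))
  [∨I₂] p1 ⊢ (p0 ∨ p1)
    [Ax] p1 ⊢ p1

Result: YES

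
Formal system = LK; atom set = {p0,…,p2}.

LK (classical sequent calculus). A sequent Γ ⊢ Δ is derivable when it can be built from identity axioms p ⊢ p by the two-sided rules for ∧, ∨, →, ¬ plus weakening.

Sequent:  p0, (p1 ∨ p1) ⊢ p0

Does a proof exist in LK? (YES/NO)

Derivation trace:
[∨L] p0, (p1 ∨ p1) ⊢ p0
  [WL] p0, p1 ⊢ p0
    [Ax] p0 ⊢ p0
  [WL] p0, p1 ⊢ p0
    [Ax] p0 ⊢ p0

Result: YES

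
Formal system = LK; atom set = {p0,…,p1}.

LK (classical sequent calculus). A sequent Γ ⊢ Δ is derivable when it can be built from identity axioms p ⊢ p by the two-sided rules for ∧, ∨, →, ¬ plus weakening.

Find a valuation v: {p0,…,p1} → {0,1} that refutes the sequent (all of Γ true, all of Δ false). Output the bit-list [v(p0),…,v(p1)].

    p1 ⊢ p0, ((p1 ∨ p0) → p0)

Truth-table refutation:
  v=00: Γ:[p1=F] Δ:[p0=F, ((p1 ∨ p0) → p0)=T] refutes=False
  v=01: Γ:[p1=T] Δ:[p0=F, ((p1 ∨ p0) → p0)=F] refutes=True  ← countermodel

Result: [0, 1]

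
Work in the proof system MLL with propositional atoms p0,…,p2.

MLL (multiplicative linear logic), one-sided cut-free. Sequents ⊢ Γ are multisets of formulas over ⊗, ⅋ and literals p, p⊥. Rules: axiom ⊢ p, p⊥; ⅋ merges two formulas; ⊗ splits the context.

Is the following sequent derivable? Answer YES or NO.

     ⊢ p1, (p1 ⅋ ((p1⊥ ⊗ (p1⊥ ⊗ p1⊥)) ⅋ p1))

Proof tree:
[⅋]  ⊢ p1, (p1 ⅋ ((p1⊥ ⊗ (p1⊥ ⊗ p1⊥)) ⅋ p1))
  [⅋]  ⊢ p1, p1, ((p1⊥ ⊗ (p1⊥ ⊗ p1⊥)) ⅋ p1)
    [⊗]  ⊢ p1, p1, p1, (p1⊥ ⊗ (p1⊥ ⊗ p1⊥))
      [Ax]  ⊢ p1, p1⊥
      [⊗]  ⊢ p1, p1, (p1⊥ ⊗ p1⊥)
        [Ax]  ⊢ p1, p1⊥
        [Ax]  ⊢ p1, p1⊥

Result: YES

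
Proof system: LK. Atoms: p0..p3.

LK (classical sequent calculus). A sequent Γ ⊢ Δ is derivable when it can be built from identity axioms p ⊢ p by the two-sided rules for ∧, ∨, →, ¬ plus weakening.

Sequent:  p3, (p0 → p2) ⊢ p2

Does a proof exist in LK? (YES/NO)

Search for a countermodel by truth-table:
  v=0000: Γ:[p3=F, (p0 → p2)=T] Δ:[p2=F] refutes=False
  v=0001: Γ:[p3=T, (p0 → p2)=T] Δ:[p2=F] refutes=True  ← countermodel

Result: NO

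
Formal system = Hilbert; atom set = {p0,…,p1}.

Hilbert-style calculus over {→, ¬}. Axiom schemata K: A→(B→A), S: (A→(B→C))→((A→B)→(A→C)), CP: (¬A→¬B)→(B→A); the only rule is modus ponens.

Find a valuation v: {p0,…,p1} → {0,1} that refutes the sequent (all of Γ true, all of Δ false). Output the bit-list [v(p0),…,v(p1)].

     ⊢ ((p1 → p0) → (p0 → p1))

Search for a countermodel by truth-table:
  v=00: Γ:[] Δ:[((p1 → p0) → (p0 → p1))=T] refutes=False
  v=01: Γ:[] Δ:[((p1 → p0) → (p0 → p1))=T] refutes=False
  v=10: Γ:[] Δ:[((p1 → p0) → (p0 → p1))=F] refutes=True  ← countermodel

Result: [1, 0]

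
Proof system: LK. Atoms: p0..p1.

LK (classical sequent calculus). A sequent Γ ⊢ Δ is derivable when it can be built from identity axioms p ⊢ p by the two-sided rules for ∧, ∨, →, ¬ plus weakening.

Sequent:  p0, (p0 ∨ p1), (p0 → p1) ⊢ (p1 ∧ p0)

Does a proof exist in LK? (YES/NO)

Derivation (root first):
[∧R] p0, (p0 ∨ p1), (p0 → p1) ⊢ (p1 ∧ p0)
  [→L] (p0 ∨ p1), (p0 → p1) ⊢ p1
    [∨L] (p0 ∨ p1) ⊢ p1, p0
      [Ax] p0 ⊢ p0
      [Ax] p1 ⊢ p1
    [Ax] p1 ⊢ p1
  [Ax] p0 ⊢ p0

Result: YES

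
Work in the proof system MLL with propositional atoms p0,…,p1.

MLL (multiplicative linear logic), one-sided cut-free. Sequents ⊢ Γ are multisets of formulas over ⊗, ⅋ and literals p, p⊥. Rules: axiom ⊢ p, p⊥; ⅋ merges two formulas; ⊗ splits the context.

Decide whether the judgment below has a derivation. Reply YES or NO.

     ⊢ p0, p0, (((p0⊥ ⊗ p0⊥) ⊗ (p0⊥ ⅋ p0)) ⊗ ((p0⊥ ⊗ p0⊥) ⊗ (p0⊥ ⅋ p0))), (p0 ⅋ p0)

Derivation (root first):
[⅋]  ⊢ p0, p0, (((p0⊥ ⊗ p0⊥) ⊗ (p0⊥ ⅋ p0)) ⊗ ((p0⊥ ⊗ p0⊥) ⊗ (p0⊥ ⅋ p0))), (p0 ⅋ p0)
  [⊗]  ⊢ p0, p0, p0, p0, (((p0⊥ ⊗ p0⊥) ⊗ (p0⊥ ⅋ p0)) ⊗ ((p0⊥ ⊗ p0⊥) ⊗ (p0⊥ ⅋ p0)))
    [⊗]  ⊢ p0, p0, ((p0⊥ ⊗ p0⊥) ⊗ (p0⊥ ⅋ p0))
      [⊗]  ⊢ p0, p0, (p0⊥ ⊗ p0⊥)
        [Ax]  ⊢ p0, p0⊥
        [Ax]  ⊢ p0, p0⊥
      [⅋]  ⊢ (p0⊥ ⅋ p0)
        [Ax]  ⊢ p0, p0⊥
    [⊗]  ⊢ p0, p0, ((p0⊥ ⊗ p0⊥) ⊗ (p0⊥ ⅋ p0))
      [⊗]  ⊢ p0, p0, (p0⊥ ⊗ p0⊥)
        [Ax]  ⊢ p0, p0⊥
        [Ax]  ⊢ p0, p0⊥
      [⅋]  ⊢ (p0⊥ ⅋ p0)
        [Ax]  ⊢ p0, p0⊥

Result: YES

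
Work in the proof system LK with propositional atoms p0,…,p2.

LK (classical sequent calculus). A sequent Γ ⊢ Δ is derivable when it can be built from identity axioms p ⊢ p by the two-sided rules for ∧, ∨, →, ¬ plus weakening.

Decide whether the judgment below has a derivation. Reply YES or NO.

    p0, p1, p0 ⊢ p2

Truth-table refutation:
  v=000: Γ:[p0=F, p1=F, p0=F] Δ:[p2=F] refutes=False
  v=001: Γ:[p0=F, p1=F, p0=F] Δ:[p2=T] refutes=False
  v=010: Γ:[p0=F, p1=T, p0=F] Δ:[p2=F] refutes=False
  v=011: Γ:[p0=F, p1=T, p0=F] Δ:[p2=T] refutes=False
  v=100: Γ:[p0=T, p1=F, p0=T] Δ:[p2=F] refutes=False
  v=101: Γ:[p0=T, p1=F, p0=T] Δ:[p2=T] refutes=False
  v=110: Γ:[p0=T, p1=T, p0=T] Δ:[p2=F] refutes=True  ← countermodel

Result: NO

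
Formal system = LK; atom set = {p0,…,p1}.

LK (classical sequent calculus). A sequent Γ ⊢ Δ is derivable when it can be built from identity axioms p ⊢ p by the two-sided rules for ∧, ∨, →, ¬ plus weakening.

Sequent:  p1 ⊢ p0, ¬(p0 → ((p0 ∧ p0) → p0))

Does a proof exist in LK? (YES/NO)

Search for a countermodel by truth-table:
  v=00: Γ:[p1=F] Δ:[p0=F, ¬(p0 → ((p0 ∧ p0) → p0))=F] refutes=False
  v=01: Γ:[p1=T] Δ:[p0=F, ¬(p0 → ((p0 ∧ p0) → p0))=F] refutes=True  ← countermodel

Result: NO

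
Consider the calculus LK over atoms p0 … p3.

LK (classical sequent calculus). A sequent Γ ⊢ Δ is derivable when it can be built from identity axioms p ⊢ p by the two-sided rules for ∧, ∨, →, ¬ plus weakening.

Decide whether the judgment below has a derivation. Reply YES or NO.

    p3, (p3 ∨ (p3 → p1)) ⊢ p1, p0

Search for a countermodel by truth-table:
  v=0000: Γ:[p3=F, (p3 ∨ (p3 → p1))=T] Δ:[p1=F, p0=F] refutes=False
  v=0001: Γ:[p3=T, (p3 ∨ (p3 → p1))=T] Δ:[p1=F, p0=F] refutes=True  ← countermodel

Result: NO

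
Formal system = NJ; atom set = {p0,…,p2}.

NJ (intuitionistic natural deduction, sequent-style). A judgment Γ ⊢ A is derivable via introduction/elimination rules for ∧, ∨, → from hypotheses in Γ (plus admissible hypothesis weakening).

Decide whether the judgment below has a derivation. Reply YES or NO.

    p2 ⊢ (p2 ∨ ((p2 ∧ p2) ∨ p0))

Derivation trace:
[∨I₂] p2 ⊢ (p2 ∨ ((p2 ∧ p2) ∨ p0))
  [∨I₁] p2 ⊢ ((p2 ∧ p2) ∨ p0)
    [∧I] p2 ⊢ (p2 ∧ p2)
      [Ax] p2 ⊢ p2
      [Ax] p2 ⊢ p2

Result: YES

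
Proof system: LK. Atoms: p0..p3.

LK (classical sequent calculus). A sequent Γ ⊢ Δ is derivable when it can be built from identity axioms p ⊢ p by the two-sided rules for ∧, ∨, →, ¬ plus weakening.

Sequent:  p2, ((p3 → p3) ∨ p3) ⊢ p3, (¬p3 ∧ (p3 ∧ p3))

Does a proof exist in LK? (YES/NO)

Enumerate valuations to refute Γ ⊢ Δ:
  v=0000: Γ:[p2=F, ((p3 → p3) ∨ p3)=T] Δ:[p3=F, (¬p3 ∧ (p3 ∧ p3))=F] refutes=False
  v=0001: Γ:[p2=F, ((p3 → p3) ∨ p3)=T] Δ:[p3=T, (¬p3 ∧ (p3 ∧ p3))=F] refutes=False
  v=0010: Γ:[p2=T, ((p3 → p3) ∨ p3)=T] Δ:[p3=F, (¬p3 ∧ (p3 ∧ p3))=F] refutes=True  ← countermodel

Result: NO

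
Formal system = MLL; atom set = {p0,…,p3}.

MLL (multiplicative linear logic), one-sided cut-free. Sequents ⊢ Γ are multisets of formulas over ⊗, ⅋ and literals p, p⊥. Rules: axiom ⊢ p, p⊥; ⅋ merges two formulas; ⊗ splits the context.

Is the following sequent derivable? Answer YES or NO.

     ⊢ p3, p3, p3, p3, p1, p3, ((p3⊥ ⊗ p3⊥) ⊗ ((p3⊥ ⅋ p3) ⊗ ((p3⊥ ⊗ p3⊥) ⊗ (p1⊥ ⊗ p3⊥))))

Derivation (root first):
[⊗]  ⊢ p3, p3, p3, p3, p1, p3, ((p3⊥ ⊗ p3⊥) ⊗ ((p3⊥ ⅋ p3) ⊗ ((p3⊥ ⊗ p3⊥) ⊗ (p1⊥ ⊗ p3⊥))))
  [⊗]  ⊢ p3, p3, (p3⊥ ⊗ p3⊥)
    [Ax]  ⊢ p3, p3⊥
    [Ax]  ⊢ p3, p3⊥
  [⊗]  ⊢ p3, p3, p1, p3, ((p3⊥ ⅋ p3) ⊗ ((p3⊥ ⊗ p3⊥) ⊗ (p1⊥ ⊗ p3⊥)))
    [⅋]  ⊢ (p3⊥ ⅋ p3)
      [Ax]  ⊢ p3, p3⊥
    [⊗]  ⊢ p3, p3, p1, p3, ((p3⊥ ⊗ p3⊥) ⊗ (p1⊥ ⊗ p3⊥))
      [⊗]  ⊢ p3, p3, (p3⊥ ⊗ p3⊥)
        [Ax]  ⊢ p3, p3⊥
        [Ax]  ⊢ p3, p3⊥
      [⊗]  ⊢ p1, p3, (p1⊥ ⊗ p3⊥)
        [Ax]  ⊢ p1, p1⊥
        [Ax]  ⊢ p3, p3⊥

Result: YES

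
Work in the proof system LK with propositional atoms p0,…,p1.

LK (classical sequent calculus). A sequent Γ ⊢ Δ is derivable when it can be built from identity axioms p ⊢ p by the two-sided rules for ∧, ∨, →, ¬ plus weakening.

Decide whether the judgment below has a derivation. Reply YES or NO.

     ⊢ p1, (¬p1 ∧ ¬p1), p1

Proof tree:
[WR]  ⊢ p1, (¬p1 ∧ ¬p1), p1
  [∧R]  ⊢ p1, (¬p1 ∧ ¬p1)
    [¬R]  ⊢ p1, ¬p1
      [Ax] p1 ⊢ p1
    [¬R]  ⊢ p1, ¬p1
      [Ax] p1 ⊢ p1

Result: YES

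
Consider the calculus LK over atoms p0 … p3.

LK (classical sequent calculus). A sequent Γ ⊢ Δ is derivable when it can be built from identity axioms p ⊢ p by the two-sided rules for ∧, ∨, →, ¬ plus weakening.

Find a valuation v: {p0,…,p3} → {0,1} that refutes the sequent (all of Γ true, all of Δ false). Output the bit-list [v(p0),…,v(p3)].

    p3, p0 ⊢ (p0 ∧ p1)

Enumerate valuations to refute Γ ⊢ Δ:
  v=0000: Γ:[p3=F, p0=F] Δ:[(p0 ∧ p1)=F] refutes=False
  v=0001: Γ:[p3=T, p0=F] Δ:[(p0 ∧ p1)=F] refutes=False
  v=0010: Γ:[p3=F, p0=F] Δ:[(p0 ∧ p1)=F] refutes=False
  v=0011: Γ:[p3=T, p0=F] Δ:[(p0 ∧ p1)=F] refutes=False
  v=0100: Γ:[p3=F, p0=F] Δ:[(p0 ∧ p1)=F] refutes=False
  v=0101: Γ:[p3=T, p0=F] Δ:[(p0 ∧ p1)=F] refutes=False
  v=0110: Γ:[p3=F, p0=F] Δ:[(p0 ∧ p1)=F] refutes=False
  v=0111: Γ:[p3=T, p0=F] Δ:[(p0 ∧ p1)=F] refutes=False
  v=1000: Γ:[p3=F, p0=T] Δ:[(p0 ∧ p1)=F] refutes=False
  v=1001: Γ:[p3=T, p0=T] Δ:[(p0 ∧ p1)=F] refutes=True  ← countermodel

Result: [1, 0, 0, 1]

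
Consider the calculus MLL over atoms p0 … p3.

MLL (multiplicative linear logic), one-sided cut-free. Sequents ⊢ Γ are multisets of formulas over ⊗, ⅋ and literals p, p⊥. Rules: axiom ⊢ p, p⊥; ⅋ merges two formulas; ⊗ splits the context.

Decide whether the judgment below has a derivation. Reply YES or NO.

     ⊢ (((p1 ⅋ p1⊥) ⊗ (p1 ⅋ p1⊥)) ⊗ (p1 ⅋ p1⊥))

Derivation trace:
[⊗]  ⊢ (((p1 ⅋ p1⊥) ⊗ (p1 ⅋ p1⊥)) ⊗ (p1 ⅋ p1⊥))
  [⊗]  ⊢ ((p1 ⅋ p1⊥) ⊗ (p1 ⅋ p1⊥))
    [⅋]  ⊢ (p1 ⅋ p1⊥)
      [Ax]  ⊢ p1, p1⊥
    [⅋]  ⊢ (p1 ⅋ p1⊥)
      [Ax]  ⊢ p1, p1⊥
  [⅋]  ⊢ (p1 ⅋ p1⊥)
    [Ax]  ⊢ p1, p1⊥

Result: YES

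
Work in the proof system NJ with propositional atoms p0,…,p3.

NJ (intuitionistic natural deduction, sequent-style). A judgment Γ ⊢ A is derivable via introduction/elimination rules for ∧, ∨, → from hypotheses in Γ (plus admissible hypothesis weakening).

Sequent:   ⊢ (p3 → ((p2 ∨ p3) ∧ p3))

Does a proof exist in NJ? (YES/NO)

Derivation (root first):
[→I]  ⊢ (p3 → ((p2 ∨ p3) ∧ p3))
  [∧I] p3 ⊢ ((p2 ∨ p3) ∧ p3)
    [∨I₂] p3 ⊢ (p2 ∨ p3)
      [Ax] p3 ⊢ p3
    [Ax] p3 ⊢ p3

Result: YES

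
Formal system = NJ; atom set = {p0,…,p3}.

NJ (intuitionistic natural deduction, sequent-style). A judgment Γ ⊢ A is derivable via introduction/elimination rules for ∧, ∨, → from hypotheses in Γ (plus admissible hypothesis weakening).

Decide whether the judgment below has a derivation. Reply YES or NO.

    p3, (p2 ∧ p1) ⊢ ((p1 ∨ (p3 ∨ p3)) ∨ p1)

Derivation trace:
[Wk] p3, (p2 ∧ p1) ⊢ ((p1 ∨ (p3 ∨ p3)) ∨ p1)
  [∨I₁] p3 ⊢ ((p1 ∨ (p3 ∨ p3)) ∨ p1)
    [∨I₂] p3 ⊢ (p1 ∨ (p3 ∨ p3))
      [∨I₂] p3 ⊢ (p3 ∨ p3)
        [Ax] p3 ⊢ p3

Result: YES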